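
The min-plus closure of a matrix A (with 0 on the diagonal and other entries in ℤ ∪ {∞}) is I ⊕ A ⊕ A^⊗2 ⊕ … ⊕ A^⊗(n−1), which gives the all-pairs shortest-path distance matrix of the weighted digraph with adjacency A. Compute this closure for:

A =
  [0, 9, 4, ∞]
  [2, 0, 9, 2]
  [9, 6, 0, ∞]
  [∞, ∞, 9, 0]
Closure =
  [0, 9, 4, 11]
  [2, 0, 6, 2]
  [8, 6, 0, 8]
  [17, 15, 9, 0]

This is the Floyd-Warshall all-pairs shortest-path computation. For each intermediate vertex k = 0, 1, …, 3, update dist[i][j] ← min(dist[i][j], dist[i][k] + dist[k][j]). The final matrix gives, for each (i, j), the minimum total weight of any directed path from i to j (possibly empty when i = j).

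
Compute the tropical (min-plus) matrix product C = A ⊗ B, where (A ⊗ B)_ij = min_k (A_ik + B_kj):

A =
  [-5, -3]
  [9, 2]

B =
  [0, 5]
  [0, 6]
A ⊗ B =
  [-5, 0]
  [2, 8]

Apply the min-plus product entry-by-entry:
  C[0][0] = min over k of (A[0][0] + B[0][0] = -5 + 0 = -5, A[0][1] + B[1][0] = -3 + 0 = -3) = -5 (attained at k = 0)
  C[0][1] = min over k of (A[0][0] + B[0][1] = -5 + 5 = 0, A[0][1] + B[1][1] = -3 + 6 = 3) = 0 (attained at k = 0)
  C[1][0] = min over k of (A[1][0] + B[0][0] = 9 + 0 = 9, A[1][1] + B[1][0] = 2 + 0 = 2) = 2 (attained at k = 1)
  C[1][1] = min over k of (A[1][0] + B[0][1] = 9 + 5 = 14, A[1][1] + B[1][1] = 2 + 6 = 8) = 8 (attained at k = 1)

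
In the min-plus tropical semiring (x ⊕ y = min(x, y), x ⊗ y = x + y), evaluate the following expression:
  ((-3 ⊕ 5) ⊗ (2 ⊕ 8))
((-3 ⊕ 5) ⊗ (2 ⊕ 8)) = -1

Expand innermost to outermost. Recall ⊕ takes the minimum of its arguments and ⊗ takes their sum. Working out the expression ((-3 ⊕ 5) ⊗ (2 ⊕ 8)) gives -1.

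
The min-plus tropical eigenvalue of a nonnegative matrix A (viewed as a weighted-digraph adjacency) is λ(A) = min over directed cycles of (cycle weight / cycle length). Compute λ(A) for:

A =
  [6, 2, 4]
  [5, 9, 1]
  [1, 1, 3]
λ(A) = 1

Enumerate directed cycles and compute their means (weight / length). Sample:
  cycle 0 → 0: weight = 6, length = 1, mean = 6/1 ≈ 6.000
  cycle 1 → 1: weight = 9, length = 1, mean = 9/1 ≈ 9.000
  cycle 2 → 2: weight = 3, length = 1, mean = 3/1 ≈ 3.000
  cycle 0 → 1 → 0: weight = 7, length = 2, mean = 7/2 ≈ 3.500
  cycle 0 → 2 → 0: weight = 5, length = 2, mean = 5/2 ≈ 2.500
  cycle 1 → 0 → 1: weight = 7, length = 2, mean = 7/2 ≈ 3.500
Minimum mean = 1.000, attained e.g. along the cycle 1 → 2 → 1 with weight 2 and length 2. So λ(A) = 2/2 = 1.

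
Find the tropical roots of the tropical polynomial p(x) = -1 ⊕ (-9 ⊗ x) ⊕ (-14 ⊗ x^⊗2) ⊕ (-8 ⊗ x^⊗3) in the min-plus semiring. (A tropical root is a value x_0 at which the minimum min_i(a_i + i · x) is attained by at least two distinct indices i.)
Roots: {-6, 5, 8}

Each tropical root is a break point of the lower envelope of the lines y = a_i + i · x (there are 4 lines, with slopes 0, 1, ..., 3). Only the lines that attain the minimum somewhere contribute to roots; other lines are dominated. Here the surviving (envelope) indices are i = 3, i = 2, i = 1, i = 0.
Intersections between consecutive envelope lines give the roots: for adjacent envelope indices i < j the intersection is x = (a_i − a_j) / (j − i). Reading off the sorted break points: {-6, 5, 8}.
Verification: at each break x_0, at least two indices attain the minimum of min_i(a_i + i · x_0).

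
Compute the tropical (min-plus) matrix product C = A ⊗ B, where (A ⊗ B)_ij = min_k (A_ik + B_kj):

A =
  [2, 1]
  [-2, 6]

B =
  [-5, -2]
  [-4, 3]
A ⊗ B =
  [-3, 0]
  [-7, -4]

Apply the min-plus product entry-by-entry:
  C[0][0] = min over k of (A[0][0] + B[0][0] = 2 + -5 = -3, A[0][1] + B[1][0] = 1 + -4 = -3) = -3 (attained at k = 0)
  C[0][1] = min over k of (A[0][0] + B[0][1] = 2 + -2 = 0, A[0][1] + B[1][1] = 1 + 3 = 4) = 0 (attained at k = 0)
  C[1][0] = min over k of (A[1][0] + B[0][0] = -2 + -5 = -7, A[1][1] + B[1][0] = 6 + -4 = 2) = -7 (attained at k = 0)
  C[1][1] = min over k of (A[1][0] + B[0][1] = -2 + -2 = -4, A[1][1] + B[1][1] = 6 + 3 = 9) = -4 (attained at k = 0)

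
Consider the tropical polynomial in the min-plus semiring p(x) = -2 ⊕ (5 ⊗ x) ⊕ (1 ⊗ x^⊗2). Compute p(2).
p(2) = -2

A tropical monomial a ⊗ x^⊗i evaluates to a + i · x. Evaluating each term at x = 2:
  Term 0 contributes -2 + 0 · 2 = -2
  Term 1 contributes 5 + 1 · 2 = 7
  Term 2 contributes 1 + 2 · 2 = 5
p(2) = ⊕ of these = min[-2, 7, 5] = -2.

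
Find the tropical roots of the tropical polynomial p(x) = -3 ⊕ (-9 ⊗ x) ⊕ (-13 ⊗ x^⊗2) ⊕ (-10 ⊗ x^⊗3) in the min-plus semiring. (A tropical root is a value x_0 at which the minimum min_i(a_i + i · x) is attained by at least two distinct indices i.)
Roots: {-3, 4, 6}

Each tropical root is a break point of the lower envelope of the lines y = a_i + i · x (there are 4 lines, with slopes 0, 1, ..., 3). Only the lines that attain the minimum somewhere contribute to roots; other lines are dominated. Here the surviving (envelope) indices are i = 3, i = 2, i = 1, i = 0.
Intersections between consecutive envelope lines give the roots: for adjacent envelope indices i < j the intersection is x = (a_i − a_j) / (j − i). Reading off the sorted break points: {-3, 4, 6}.
Verification: at each break x_0, at least two indices attain the minimum of min_i(a_i + i · x_0).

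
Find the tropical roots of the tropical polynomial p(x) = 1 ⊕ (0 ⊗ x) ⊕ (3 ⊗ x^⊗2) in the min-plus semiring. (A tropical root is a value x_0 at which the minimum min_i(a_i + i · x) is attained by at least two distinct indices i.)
Roots: {-3, 1}

Each tropical root is a break point of the lower envelope of the lines y = a_i + i · x (there are 3 lines, with slopes 0, 1, ..., 2). Only the lines that attain the minimum somewhere contribute to roots; other lines are dominated. Here the surviving (envelope) indices are i = 2, i = 1, i = 0.
Intersections between consecutive envelope lines give the roots: for adjacent envelope indices i < j the intersection is x = (a_i − a_j) / (j − i). Reading off the sorted break points: {-3, 1}.
Verification: at each break x_0, at least two indices attain the minimum of min_i(a_i + i · x_0).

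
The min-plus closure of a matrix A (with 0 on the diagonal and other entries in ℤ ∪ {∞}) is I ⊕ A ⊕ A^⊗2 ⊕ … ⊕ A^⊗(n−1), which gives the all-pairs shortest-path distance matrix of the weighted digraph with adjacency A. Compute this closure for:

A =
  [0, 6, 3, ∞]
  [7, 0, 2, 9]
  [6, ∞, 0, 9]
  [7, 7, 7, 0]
Closure =
  [0, 6, 3, 12]
  [7, 0, 2, 9]
  [6, 12, 0, 9]
  [7, 7, 7, 0]

This is the Floyd-Warshall all-pairs shortest-path computation. For each intermediate vertex k = 0, 1, …, 3, update dist[i][j] ← min(dist[i][j], dist[i][k] + dist[k][j]). The final matrix gives, for each (i, j), the minimum total weight of any directed path from i to j (possibly empty when i = j).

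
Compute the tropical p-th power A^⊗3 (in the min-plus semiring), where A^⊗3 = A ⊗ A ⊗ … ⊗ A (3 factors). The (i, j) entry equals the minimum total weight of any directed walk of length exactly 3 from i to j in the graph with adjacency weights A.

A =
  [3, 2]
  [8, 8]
A^⊗3 =
  [9, 8]
  [14, 13]

Each entry (A^⊗3)_ij equals the minimum over all length-3 walks i = v_0 → v_1 → … → v_3 = j of Σ_t A[v_t][v_{t+1}]. For example, for (i, j) = (0, 1) we minimise over 4 possible intermediate vertex sequences; the minimum is 8, attained along the walk 0 → 0 → 0 → 1.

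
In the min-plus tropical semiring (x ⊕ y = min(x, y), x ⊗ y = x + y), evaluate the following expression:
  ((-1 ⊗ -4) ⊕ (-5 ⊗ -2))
((-1 ⊗ -4) ⊕ (-5 ⊗ -2)) = -7

Expand innermost to outermost. Recall ⊕ takes the minimum of its arguments and ⊗ takes their sum. Working out the expression ((-1 ⊗ -4) ⊕ (-5 ⊗ -2)) gives -7.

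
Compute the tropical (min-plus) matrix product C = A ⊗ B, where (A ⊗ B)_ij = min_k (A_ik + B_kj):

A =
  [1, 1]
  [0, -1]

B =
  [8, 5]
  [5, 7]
A ⊗ B =
  [6, 6]
  [4, 5]

Apply the min-plus product entry-by-entry:
  C[0][0] = min over k of (A[0][0] + B[0][0] = 1 + 8 = 9, A[0][1] + B[1][0] = 1 + 5 = 6) = 6 (attained at k = 1)
  C[0][1] = min over k of (A[0][0] + B[0][1] = 1 + 5 = 6, A[0][1] + B[1][1] = 1 + 7 = 8) = 6 (attained at k = 0)
  C[1][0] = min over k of (A[1][0] + B[0][0] = 0 + 8 = 8, A[1][1] + B[1][0] = -1 + 5 = 4) = 4 (attained at k = 1)
  C[1][1] = min over k of (A[1][0] + B[0][1] = 0 + 5 = 5, A[1][1] + B[1][1] = -1 + 7 = 6) = 5 (attained at k = 0)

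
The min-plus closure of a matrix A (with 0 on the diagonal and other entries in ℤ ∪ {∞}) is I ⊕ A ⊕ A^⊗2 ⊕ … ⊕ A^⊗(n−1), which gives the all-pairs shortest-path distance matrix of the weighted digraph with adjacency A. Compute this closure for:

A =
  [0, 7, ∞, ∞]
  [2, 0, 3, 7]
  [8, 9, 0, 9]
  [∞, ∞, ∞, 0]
Closure =
  [0, 7, 10, 14]
  [2, 0, 3, 7]
  [8, 9, 0, 9]
  [∞, ∞, ∞, 0]

This is the Floyd-Warshall all-pairs shortest-path computation. For each intermediate vertex k = 0, 1, …, 3, update dist[i][j] ← min(dist[i][j], dist[i][k] + dist[k][j]). The final matrix gives, for each (i, j), the minimum total weight of any directed path from i to j (possibly empty when i = j).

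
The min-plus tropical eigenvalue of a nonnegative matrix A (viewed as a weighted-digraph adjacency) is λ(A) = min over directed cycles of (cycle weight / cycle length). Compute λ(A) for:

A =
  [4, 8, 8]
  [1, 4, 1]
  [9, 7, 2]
λ(A) = 2

Enumerate directed cycles and compute their means (weight / length). Sample:
  cycle 0 → 0: weight = 4, length = 1, mean = 4/1 ≈ 4.000
  cycle 1 → 1: weight = 4, length = 1, mean = 4/1 ≈ 4.000
  cycle 2 → 2: weight = 2, length = 1, mean = 2/1 ≈ 2.000
  cycle 0 → 1 → 0: weight = 9, length = 2, mean = 9/2 ≈ 4.500
  cycle 0 → 2 → 0: weight = 17, length = 2, mean = 17/2 ≈ 8.500
  cycle 1 → 0 → 1: weight = 9, length = 2, mean = 9/2 ≈ 4.500
Minimum mean = 2.000, attained e.g. along the cycle 2 → 2 with weight 2 and length 1. So λ(A) = 2/1 = 2.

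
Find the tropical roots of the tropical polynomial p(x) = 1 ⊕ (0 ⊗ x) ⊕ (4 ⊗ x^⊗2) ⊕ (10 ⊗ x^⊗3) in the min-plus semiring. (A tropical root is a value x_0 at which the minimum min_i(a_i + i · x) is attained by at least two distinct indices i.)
Roots: {-6, -4, 1}

Each tropical root is a break point of the lower envelope of the lines y = a_i + i · x (there are 4 lines, with slopes 0, 1, ..., 3). Only the lines that attain the minimum somewhere contribute to roots; other lines are dominated. Here the surviving (envelope) indices are i = 3, i = 2, i = 1, i = 0.
Intersections between consecutive envelope lines give the roots: for adjacent envelope indices i < j the intersection is x = (a_i − a_j) / (j − i). Reading off the sorted break points: {-6, -4, 1}.
Verification: at each break x_0, at least two indices attain the minimum of min_i(a_i + i · x_0).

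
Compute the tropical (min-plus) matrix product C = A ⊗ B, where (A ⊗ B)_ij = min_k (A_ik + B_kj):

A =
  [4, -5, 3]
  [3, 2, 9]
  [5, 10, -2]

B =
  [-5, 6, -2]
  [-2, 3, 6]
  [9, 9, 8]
A ⊗ B =
  [-7, -2, 1]
  [-2, 5, 1]
  [0, 7, 3]

Apply the min-plus product entry-by-entry:
  C[0][0] = min over k of (A[0][0] + B[0][0] = 4 + -5 = -1, A[0][1] + B[1][0] = -5 + -2 = -7, A[0][2] + B[2][0] = 3 + 9 = 12) = -7 (attained at k = 1)
  C[0][1] = min over k of (A[0][0] + B[0][1] = 4 + 6 = 10, A[0][1] + B[1][1] = -5 + 3 = -2, A[0][2] + B[2][1] = 3 + 9 = 12) = -2 (attained at k = 1)
  C[0][2] = min over k of (A[0][0] + B[0][2] = 4 + -2 = 2, A[0][1] + B[1][2] = -5 + 6 = 1, A[0][2] + B[2][2] = 3 + 8 = 11) = 1 (attained at k = 1)
  C[1][0] = min over k of (A[1][0] + B[0][0] = 3 + -5 = -2, A[1][1] + B[1][0] = 2 + -2 = 0, A[1][2] + B[2][0] = 9 + 9 = 18) = -2 (attained at k = 0)
  C[1][1] = min over k of (A[1][0] + B[0][1] = 3 + 6 = 9, A[1][1] + B[1][1] = 2 + 3 = 5, A[1][2] + B[2][1] = 9 + 9 = 18) = 5 (attained at k = 1)
  C[1][2] = min over k of (A[1][0] + B[0][2] = 3 + -2 = 1, A[1][1] + B[1][2] = 2 + 6 = 8, A[1][2] + B[2][2] = 9 + 8 = 17) = 1 (attained at k = 0)
  C[2][0] = min over k of (A[2][0] + B[0][0] = 5 + -5 = 0, A[2][1] + B[1][0] = 10 + -2 = 8, A[2][2] + B[2][0] = -2 + 9 = 7) = 0 (attained at k = 0)
  C[2][1] = min over k of (A[2][0] + B[0][1] = 5 + 6 = 11, A[2][1] + B[1][1] = 10 + 3 = 13, A[2][2] + B[2][1] = -2 + 9 = 7) = 7 (attained at k = 2)
  C[2][2] = min over k of (A[2][0] + B[0][2] = 5 + -2 = 3, A[2][1] + B[1][2] = 10 + 6 = 16, A[2][2] + B[2][2] = -2 + 8 = 6) = 3 (attained at k = 0)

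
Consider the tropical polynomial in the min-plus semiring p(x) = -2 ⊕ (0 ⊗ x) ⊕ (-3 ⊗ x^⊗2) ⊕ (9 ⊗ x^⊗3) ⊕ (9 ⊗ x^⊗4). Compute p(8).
p(8) = -2

A tropical monomial a ⊗ x^⊗i evaluates to a + i · x. Evaluating each term at x = 8:
  Term 0 contributes -2 + 0 · 8 = -2
  Term 1 contributes 0 + 1 · 8 = 8
  Term 2 contributes -3 + 2 · 8 = 13
  Term 3 contributes 9 + 3 · 8 = 33
  Term 4 contributes 9 + 4 · 8 = 41
p(8) = ⊕ of these = min[-2, 8, 13, 33, 41] = -2.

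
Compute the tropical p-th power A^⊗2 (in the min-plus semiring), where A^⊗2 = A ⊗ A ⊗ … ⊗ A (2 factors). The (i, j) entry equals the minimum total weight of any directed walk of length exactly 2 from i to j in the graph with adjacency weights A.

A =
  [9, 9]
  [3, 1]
A^⊗2 =
  [12, 10]
  [4, 2]

Each entry (A^⊗2)_ij equals the minimum over all length-2 walks i = v_0 → v_1 → … → v_2 = j of Σ_t A[v_t][v_{t+1}]. For example, for (i, j) = (0, 1) we minimise over 2 possible intermediate vertex sequences; the minimum is 10, attained along the walk 0 → 1 → 1.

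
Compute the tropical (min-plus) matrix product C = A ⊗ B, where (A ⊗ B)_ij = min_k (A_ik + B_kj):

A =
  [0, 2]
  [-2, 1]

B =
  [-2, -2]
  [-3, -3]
A ⊗ B =
  [-2, -2]
  [-4, -4]

Apply the min-plus product entry-by-entry:
  C[0][0] = min over k of (A[0][0] + B[0][0] = 0 + -2 = -2, A[0][1] + B[1][0] = 2 + -3 = -1) = -2 (attained at k = 0)
  C[0][1] = min over k of (A[0][0] + B[0][1] = 0 + -2 = -2, A[0][1] + B[1][1] = 2 + -3 = -1) = -2 (attained at k = 0)
  C[1][0] = min over k of (A[1][0] + B[0][0] = -2 + -2 = -4, A[1][1] + B[1][0] = 1 + -3 = -2) = -4 (attained at k = 0)
  C[1][1] = min over k of (A[1][0] + B[0][1] = -2 + -2 = -4, A[1][1] + B[1][1] = 1 + -3 = -2) = -4 (attained at k = 0)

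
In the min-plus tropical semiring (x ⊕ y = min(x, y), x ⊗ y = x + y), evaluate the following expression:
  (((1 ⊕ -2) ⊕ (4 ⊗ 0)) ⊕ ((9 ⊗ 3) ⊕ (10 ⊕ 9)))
(((1 ⊕ -2) ⊕ (4 ⊗ 0)) ⊕ ((9 ⊗ 3) ⊕ (10 ⊕ 9))) = -2

Expand innermost to outermost. Recall ⊕ takes the minimum of its arguments and ⊗ takes their sum. Working out the expression (((1 ⊕ -2) ⊕ (4 ⊗ 0)) ⊕ ((9 ⊗ 3) ⊕ (10 ⊕ 9))) gives -2.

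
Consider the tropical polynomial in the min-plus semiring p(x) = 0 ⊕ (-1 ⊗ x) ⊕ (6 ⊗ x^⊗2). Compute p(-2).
p(-2) = -3

A tropical monomial a ⊗ x^⊗i evaluates to a + i · x. Evaluating each term at x = -2:
  Term 0 contributes 0 + 0 · -2 = 0
  Term 1 contributes -1 + 1 · -2 = -3
  Term 2 contributes 6 + 2 · -2 = 2
p(-2) = ⊕ of these = min[0, -3, 2] = -3.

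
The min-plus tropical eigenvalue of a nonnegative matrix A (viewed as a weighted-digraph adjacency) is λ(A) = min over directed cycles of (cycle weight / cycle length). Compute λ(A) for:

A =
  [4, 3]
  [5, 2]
λ(A) = 2

Enumerate directed cycles and compute their means (weight / length). Sample:
  cycle 0 → 0: weight = 4, length = 1, mean = 4/1 ≈ 4.000
  cycle 1 → 1: weight = 2, length = 1, mean = 2/1 ≈ 2.000
  cycle 0 → 1 → 0: weight = 8, length = 2, mean = 8/2 ≈ 4.000
  cycle 1 → 0 → 1: weight = 8, length = 2, mean = 8/2 ≈ 4.000
Minimum mean = 2.000, attained e.g. along the cycle 1 → 1 with weight 2 and length 1. So λ(A) = 2/1 = 2.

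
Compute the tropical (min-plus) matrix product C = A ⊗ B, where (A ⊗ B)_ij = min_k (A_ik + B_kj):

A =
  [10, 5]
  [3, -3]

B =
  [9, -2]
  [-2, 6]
A ⊗ B =
  [3, 8]
  [-5, 1]

Apply the min-plus product entry-by-entry:
  C[0][0] = min over k of (A[0][0] + B[0][0] = 10 + 9 = 19, A[0][1] + B[1][0] = 5 + -2 = 3) = 3 (attained at k = 1)
  C[0][1] = min over k of (A[0][0] + B[0][1] = 10 + -2 = 8, A[0][1] + B[1][1] = 5 + 6 = 11) = 8 (attained at k = 0)
  C[1][0] = min over k of (A[1][0] + B[0][0] = 3 + 9 = 12, A[1][1] + B[1][0] = -3 + -2 = -5) = -5 (attained at k = 1)
  C[1][1] = min over k of (A[1][0] + B[0][1] = 3 + -2 = 1, A[1][1] + B[1][1] = -3 + 6 = 3) = 1 (attained at k = 0)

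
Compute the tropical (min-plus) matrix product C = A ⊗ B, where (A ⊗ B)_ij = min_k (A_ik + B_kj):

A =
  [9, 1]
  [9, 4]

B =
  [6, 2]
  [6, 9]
A ⊗ B =
  [7, 10]
  [10, 11]

Apply the min-plus product entry-by-entry:
  C[0][0] = min over k of (A[0][0] + B[0][0] = 9 + 6 = 15, A[0][1] + B[1][0] = 1 + 6 = 7) = 7 (attained at k = 1)
  C[0][1] = min over k of (A[0][0] + B[0][1] = 9 + 2 = 11, A[0][1] + B[1][1] = 1 + 9 = 10) = 10 (attained at k = 1)
  C[1][0] = min over k of (A[1][0] + B[0][0] = 9 + 6 = 15, A[1][1] + B[1][0] = 4 + 6 = 10) = 10 (attained at k = 1)
  C[1][1] = min over k of (A[1][0] + B[0][1] = 9 + 2 = 11, A[1][1] + B[1][1] = 4 + 9 = 13) = 11 (attained at k = 0)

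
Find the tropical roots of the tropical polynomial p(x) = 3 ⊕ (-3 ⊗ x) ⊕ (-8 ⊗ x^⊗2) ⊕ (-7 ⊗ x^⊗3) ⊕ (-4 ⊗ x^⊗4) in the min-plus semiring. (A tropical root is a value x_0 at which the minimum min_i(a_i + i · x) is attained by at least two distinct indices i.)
Roots: {-3, -1, 5, 6}

Each tropical root is a break point of the lower envelope of the lines y = a_i + i · x (there are 5 lines, with slopes 0, 1, ..., 4). Only the lines that attain the minimum somewhere contribute to roots; other lines are dominated. Here the surviving (envelope) indices are i = 4, i = 3, i = 2, i = 1, i = 0.
Intersections between consecutive envelope lines give the roots: for adjacent envelope indices i < j the intersection is x = (a_i − a_j) / (j − i). Reading off the sorted break points: {-3, -1, 5, 6}.
Verification: at each break x_0, at least two indices attain the minimum of min_i(a_i + i · x_0).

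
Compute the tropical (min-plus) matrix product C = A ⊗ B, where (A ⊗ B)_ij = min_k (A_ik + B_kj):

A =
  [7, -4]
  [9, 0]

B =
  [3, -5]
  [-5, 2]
A ⊗ B =
  [-9, -2]
  [-5, 2]

Apply the min-plus product entry-by-entry:
  C[0][0] = min over k of (A[0][0] + B[0][0] = 7 + 3 = 10, A[0][1] + B[1][0] = -4 + -5 = -9) = -9 (attained at k = 1)
  C[0][1] = min over k of (A[0][0] + B[0][1] = 7 + -5 = 2, A[0][1] + B[1][1] = -4 + 2 = -2) = -2 (attained at k = 1)
  C[1][0] = min over k of (A[1][0] + B[0][0] = 9 + 3 = 12, A[1][1] + B[1][0] = 0 + -5 = -5) = -5 (attained at k = 1)
  C[1][1] = min over k of (A[1][0] + B[0][1] = 9 + -5 = 4, A[1][1] + B[1][1] = 0 + 2 = 2) = 2 (attained at k = 1)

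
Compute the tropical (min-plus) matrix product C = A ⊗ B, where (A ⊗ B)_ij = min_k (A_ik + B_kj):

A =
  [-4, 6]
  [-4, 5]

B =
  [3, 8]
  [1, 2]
A ⊗ B =
  [-1, 4]
  [-1, 4]

Apply the min-plus product entry-by-entry:
  C[0][0] = min over k of (A[0][0] + B[0][0] = -4 + 3 = -1, A[0][1] + B[1][0] = 6 + 1 = 7) = -1 (attained at k = 0)
  C[0][1] = min over k of (A[0][0] + B[0][1] = -4 + 8 = 4, A[0][1] + B[1][1] = 6 + 2 = 8) = 4 (attained at k = 0)
  C[1][0] = min over k of (A[1][0] + B[0][0] = -4 + 3 = -1, A[1][1] + B[1][0] = 5 + 1 = 6) = -1 (attained at k = 0)
  C[1][1] = min over k of (A[1][0] + B[0][1] = -4 + 8 = 4, A[1][1] + B[1][1] = 5 + 2 = 7) = 4 (attained at k = 0)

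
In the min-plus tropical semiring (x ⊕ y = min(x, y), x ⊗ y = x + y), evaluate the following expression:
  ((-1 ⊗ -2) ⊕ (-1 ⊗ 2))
((-1 ⊗ -2) ⊕ (-1 ⊗ 2)) = -3

Expand innermost to outermost. Recall ⊕ takes the minimum of its arguments and ⊗ takes their sum. Working out the expression ((-1 ⊗ -2) ⊕ (-1 ⊗ 2)) gives -3.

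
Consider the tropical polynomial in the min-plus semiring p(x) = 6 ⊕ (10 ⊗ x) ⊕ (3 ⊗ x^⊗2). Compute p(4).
p(4) = 6

A tropical monomial a ⊗ x^⊗i evaluates to a + i · x. Evaluating each term at x = 4:
  Term 0 contributes 6 + 0 · 4 = 6
  Term 1 contributes 10 + 1 · 4 = 14
  Term 2 contributes 3 + 2 · 4 = 11
p(4) = ⊕ of these = min[6, 14, 11] = 6.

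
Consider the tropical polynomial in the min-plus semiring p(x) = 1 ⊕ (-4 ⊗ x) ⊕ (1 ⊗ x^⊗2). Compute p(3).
p(3) = -1

A tropical monomial a ⊗ x^⊗i evaluates to a + i · x. Evaluating each term at x = 3:
  Term 0 contributes 1 + 0 · 3 = 1
  Term 1 contributes -4 + 1 · 3 = -1
  Term 2 contributes 1 + 2 · 3 = 7
p(3) = ⊕ of these = min[1, -1, 7] = -1.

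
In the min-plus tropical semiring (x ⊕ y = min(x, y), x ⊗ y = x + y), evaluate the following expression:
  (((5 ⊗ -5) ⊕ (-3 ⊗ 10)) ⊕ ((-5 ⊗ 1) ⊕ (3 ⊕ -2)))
(((5 ⊗ -5) ⊕ (-3 ⊗ 10)) ⊕ ((-5 ⊗ 1) ⊕ (3 ⊕ -2))) = -4

Expand innermost to outermost. Recall ⊕ takes the minimum of its arguments and ⊗ takes their sum. Working out the expression (((5 ⊗ -5) ⊕ (-3 ⊗ 10)) ⊕ ((-5 ⊗ 1) ⊕ (3 ⊕ -2))) gives -4.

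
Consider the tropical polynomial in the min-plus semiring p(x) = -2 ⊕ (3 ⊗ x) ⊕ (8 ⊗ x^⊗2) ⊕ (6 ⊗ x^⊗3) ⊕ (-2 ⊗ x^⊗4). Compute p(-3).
p(-3) = -14

A tropical monomial a ⊗ x^⊗i evaluates to a + i · x. Evaluating each term at x = -3:
  Term 0 contributes -2 + 0 · -3 = -2
  Term 1 contributes 3 + 1 · -3 = 0
  Term 2 contributes 8 + 2 · -3 = 2
  Term 3 contributes 6 + 3 · -3 = -3
  Term 4 contributes -2 + 4 · -3 = -14
p(-3) = ⊕ of these = min[-2, 0, 2, -3, -14] = -14.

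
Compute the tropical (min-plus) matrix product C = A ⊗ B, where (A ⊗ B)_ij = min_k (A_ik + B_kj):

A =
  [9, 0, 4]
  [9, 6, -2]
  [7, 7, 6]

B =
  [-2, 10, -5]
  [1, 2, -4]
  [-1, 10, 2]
A ⊗ B =
  [1, 2, -4]
  [-3, 8, 0]
  [5, 9, 2]

Apply the min-plus product entry-by-entry:
  C[0][0] = min over k of (A[0][0] + B[0][0] = 9 + -2 = 7, A[0][1] + B[1][0] = 0 + 1 = 1, A[0][2] + B[2][0] = 4 + -1 = 3) = 1 (attained at k = 1)
  C[0][1] = min over k of (A[0][0] + B[0][1] = 9 + 10 = 19, A[0][1] + B[1][1] = 0 + 2 = 2, A[0][2] + B[2][1] = 4 + 10 = 14) = 2 (attained at k = 1)
  C[0][2] = min over k of (A[0][0] + B[0][2] = 9 + -5 = 4, A[0][1] + B[1][2] = 0 + -4 = -4, A[0][2] + B[2][2] = 4 + 2 = 6) = -4 (attained at k = 1)
  C[1][0] = min over k of (A[1][0] + B[0][0] = 9 + -2 = 7, A[1][1] + B[1][0] = 6 + 1 = 7, A[1][2] + B[2][0] = -2 + -1 = -3) = -3 (attained at k = 2)
  C[1][1] = min over k of (A[1][0] + B[0][1] = 9 + 10 = 19, A[1][1] + B[1][1] = 6 + 2 = 8, A[1][2] + B[2][1] = -2 + 10 = 8) = 8 (attained at k = 1)
  C[1][2] = min over k of (A[1][0] + B[0][2] = 9 + -5 = 4, A[1][1] + B[1][2] = 6 + -4 = 2, A[1][2] + B[2][2] = -2 + 2 = 0) = 0 (attained at k = 2)
  C[2][0] = min over k of (A[2][0] + B[0][0] = 7 + -2 = 5, A[2][1] + B[1][0] = 7 + 1 = 8, A[2][2] + B[2][0] = 6 + -1 = 5) = 5 (attained at k = 0)
  C[2][1] = min over k of (A[2][0] + B[0][1] = 7 + 10 = 17, A[2][1] + B[1][1] = 7 + 2 = 9, A[2][2] + B[2][1] = 6 + 10 = 16) = 9 (attained at k = 1)
  C[2][2] = min over k of (A[2][0] + B[0][2] = 7 + -5 = 2, A[2][1] + B[1][2] = 7 + -4 = 3, A[2][2] + B[2][2] = 6 + 2 = 8) = 2 (attained at k = 0)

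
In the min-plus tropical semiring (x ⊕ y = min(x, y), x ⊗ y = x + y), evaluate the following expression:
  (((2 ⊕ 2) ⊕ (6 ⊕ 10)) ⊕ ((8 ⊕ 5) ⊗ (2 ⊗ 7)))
(((2 ⊕ 2) ⊕ (6 ⊕ 10)) ⊕ ((8 ⊕ 5) ⊗ (2 ⊗ 7))) = 2

Expand innermost to outermost. Recall ⊕ takes the minimum of its arguments and ⊗ takes their sum. Working out the expression (((2 ⊕ 2) ⊕ (6 ⊕ 10)) ⊕ ((8 ⊕ 5) ⊗ (2 ⊗ 7))) gives 2.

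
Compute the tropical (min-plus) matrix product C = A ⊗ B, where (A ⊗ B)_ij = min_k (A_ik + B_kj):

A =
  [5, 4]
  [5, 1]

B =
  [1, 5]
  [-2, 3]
A ⊗ B =
  [2, 7]
  [-1, 4]

Apply the min-plus product entry-by-entry:
  C[0][0] = min over k of (A[0][0] + B[0][0] = 5 + 1 = 6, A[0][1] + B[1][0] = 4 + -2 = 2) = 2 (attained at k = 1)
  C[0][1] = min over k of (A[0][0] + B[0][1] = 5 + 5 = 10, A[0][1] + B[1][1] = 4 + 3 = 7) = 7 (attained at k = 1)
  C[1][0] = min over k of (A[1][0] + B[0][0] = 5 + 1 = 6, A[1][1] + B[1][0] = 1 + -2 = -1) = -1 (attained at k = 1)
  C[1][1] = min over k of (A[1][0] + B[0][1] = 5 + 5 = 10, A[1][1] + B[1][1] = 1 + 3 = 4) = 4 (attained at k = 1)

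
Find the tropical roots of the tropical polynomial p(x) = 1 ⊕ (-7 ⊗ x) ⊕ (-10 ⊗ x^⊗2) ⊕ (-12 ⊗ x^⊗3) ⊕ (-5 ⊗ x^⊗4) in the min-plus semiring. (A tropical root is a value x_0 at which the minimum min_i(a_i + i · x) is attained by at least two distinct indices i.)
Roots: {-7, 2, 3, 8}

Each tropical root is a break point of the lower envelope of the lines y = a_i + i · x (there are 5 lines, with slopes 0, 1, ..., 4). Only the lines that attain the minimum somewhere contribute to roots; other lines are dominated. Here the surviving (envelope) indices are i = 4, i = 3, i = 2, i = 1, i = 0.
Intersections between consecutive envelope lines give the roots: for adjacent envelope indices i < j the intersection is x = (a_i − a_j) / (j − i). Reading off the sorted break points: {-7, 2, 3, 8}.
Verification: at each break x_0, at least two indices attain the minimum of min_i(a_i + i · x_0).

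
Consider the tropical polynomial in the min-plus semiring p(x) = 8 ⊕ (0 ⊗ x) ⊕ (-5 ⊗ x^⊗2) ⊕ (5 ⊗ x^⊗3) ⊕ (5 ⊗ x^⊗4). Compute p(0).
p(0) = -5

A tropical monomial a ⊗ x^⊗i evaluates to a + i · x. Evaluating each term at x = 0:
  Term 0 contributes 8 + 0 · 0 = 8
  Term 1 contributes 0 + 1 · 0 = 0
  Term 2 contributes -5 + 2 · 0 = -5
  Term 3 contributes 5 + 3 · 0 = 5
  Term 4 contributes 5 + 4 · 0 = 5
p(0) = ⊕ of these = min[8, 0, -5, 5, 5] = -5.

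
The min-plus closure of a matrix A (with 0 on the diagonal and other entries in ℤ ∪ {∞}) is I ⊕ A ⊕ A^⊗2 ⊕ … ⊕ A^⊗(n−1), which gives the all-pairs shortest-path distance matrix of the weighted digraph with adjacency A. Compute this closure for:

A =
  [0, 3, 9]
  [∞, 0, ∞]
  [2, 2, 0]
Closure =
  [0, 3, 9]
  [∞, 0, ∞]
  [2, 2, 0]

This is the Floyd-Warshall all-pairs shortest-path computation. For each intermediate vertex k = 0, 1, …, 2, update dist[i][j] ← min(dist[i][j], dist[i][k] + dist[k][j]). The final matrix gives, for each (i, j), the minimum total weight of any directed path from i to j (possibly empty when i = j).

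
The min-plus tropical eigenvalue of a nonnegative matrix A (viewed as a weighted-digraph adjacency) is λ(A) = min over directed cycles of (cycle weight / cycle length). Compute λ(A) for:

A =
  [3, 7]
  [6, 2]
λ(A) = 2

Enumerate directed cycles and compute their means (weight / length). Sample:
  cycle 0 → 0: weight = 3, length = 1, mean = 3/1 ≈ 3.000
  cycle 1 → 1: weight = 2, length = 1, mean = 2/1 ≈ 2.000
  cycle 0 → 1 → 0: weight = 13, length = 2, mean = 13/2 ≈ 6.500
  cycle 1 → 0 → 1: weight = 13, length = 2, mean = 13/2 ≈ 6.500
Minimum mean = 2.000, attained e.g. along the cycle 1 → 1 with weight 2 and length 1. So λ(A) = 2/1 = 2.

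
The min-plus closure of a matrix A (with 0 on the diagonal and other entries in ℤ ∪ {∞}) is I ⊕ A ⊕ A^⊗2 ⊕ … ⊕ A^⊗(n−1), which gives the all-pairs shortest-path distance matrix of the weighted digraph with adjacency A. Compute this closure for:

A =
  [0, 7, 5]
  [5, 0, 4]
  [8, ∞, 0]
Closure =
  [0, 7, 5]
  [5, 0, 4]
  [8, 15, 0]

This is the Floyd-Warshall all-pairs shortest-path computation. For each intermediate vertex k = 0, 1, …, 2, update dist[i][j] ← min(dist[i][j], dist[i][k] + dist[k][j]). The final matrix gives, for each (i, j), the minimum total weight of any directed path from i to j (possibly empty when i = j).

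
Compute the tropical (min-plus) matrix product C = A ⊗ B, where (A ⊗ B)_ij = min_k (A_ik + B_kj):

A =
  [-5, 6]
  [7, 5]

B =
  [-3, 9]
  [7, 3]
A ⊗ B =
  [-8, 4]
  [4, 8]

Apply the min-plus product entry-by-entry:
  C[0][0] = min over k of (A[0][0] + B[0][0] = -5 + -3 = -8, A[0][1] + B[1][0] = 6 + 7 = 13) = -8 (attained at k = 0)
  C[0][1] = min over k of (A[0][0] + B[0][1] = -5 + 9 = 4, A[0][1] + B[1][1] = 6 + 3 = 9) = 4 (attained at k = 0)
  C[1][0] = min over k of (A[1][0] + B[0][0] = 7 + -3 = 4, A[1][1] + B[1][0] = 5 + 7 = 12) = 4 (attained at k = 0)
  C[1][1] = min over k of (A[1][0] + B[0][1] = 7 + 9 = 16, A[1][1] + B[1][1] = 5 + 3 = 8) = 8 (attained at k = 1)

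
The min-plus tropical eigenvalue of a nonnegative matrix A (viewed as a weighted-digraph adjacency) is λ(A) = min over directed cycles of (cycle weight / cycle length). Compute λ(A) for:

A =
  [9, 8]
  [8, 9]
λ(A) = 8

Enumerate directed cycles and compute their means (weight / length). Sample:
  cycle 0 → 0: weight = 9, length = 1, mean = 9/1 ≈ 9.000
  cycle 1 → 1: weight = 9, length = 1, mean = 9/1 ≈ 9.000
  cycle 0 → 1 → 0: weight = 16, length = 2, mean = 16/2 ≈ 8.000
  cycle 1 → 0 → 1: weight = 16, length = 2, mean = 16/2 ≈ 8.000
Minimum mean = 8.000, attained e.g. along the cycle 0 → 1 → 0 with weight 16 and length 2. So λ(A) = 16/2 = 8.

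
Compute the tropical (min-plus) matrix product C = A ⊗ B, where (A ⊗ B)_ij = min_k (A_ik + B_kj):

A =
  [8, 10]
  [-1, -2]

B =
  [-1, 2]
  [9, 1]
A ⊗ B =
  [7, 10]
  [-2, -1]

Apply the min-plus product entry-by-entry:
  C[0][0] = min over k of (A[0][0] + B[0][0] = 8 + -1 = 7, A[0][1] + B[1][0] = 10 + 9 = 19) = 7 (attained at k = 0)
  C[0][1] = min over k of (A[0][0] + B[0][1] = 8 + 2 = 10, A[0][1] + B[1][1] = 10 + 1 = 11) = 10 (attained at k = 0)
  C[1][0] = min over k of (A[1][0] + B[0][0] = -1 + -1 = -2, A[1][1] + B[1][0] = -2 + 9 = 7) = -2 (attained at k = 0)
  C[1][1] = min over k of (A[1][0] + B[0][1] = -1 + 2 = 1, A[1][1] + B[1][1] = -2 + 1 = -1) = -1 (attained at k = 1)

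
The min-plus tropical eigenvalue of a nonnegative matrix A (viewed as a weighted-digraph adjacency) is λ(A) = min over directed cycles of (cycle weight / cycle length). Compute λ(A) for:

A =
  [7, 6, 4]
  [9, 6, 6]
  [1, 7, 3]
λ(A) = 5/2

Enumerate directed cycles and compute their means (weight / length). Sample:
  cycle 0 → 0: weight = 7, length = 1, mean = 7/1 ≈ 7.000
  cycle 1 → 1: weight = 6, length = 1, mean = 6/1 ≈ 6.000
  cycle 2 → 2: weight = 3, length = 1, mean = 3/1 ≈ 3.000
  cycle 0 → 1 → 0: weight = 15, length = 2, mean = 15/2 ≈ 7.500
  cycle 0 → 2 → 0: weight = 5, length = 2, mean = 5/2 ≈ 2.500
  cycle 1 → 0 → 1: weight = 15, length = 2, mean = 15/2 ≈ 7.500
Minimum mean = 2.500, attained e.g. along the cycle 0 → 2 → 0 with weight 5 and length 2. So λ(A) = 5/2 = 5/2.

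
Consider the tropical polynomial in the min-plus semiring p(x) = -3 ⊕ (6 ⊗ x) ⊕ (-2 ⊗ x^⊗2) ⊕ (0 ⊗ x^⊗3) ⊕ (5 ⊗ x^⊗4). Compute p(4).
p(4) = -3

A tropical monomial a ⊗ x^⊗i evaluates to a + i · x. Evaluating each term at x = 4:
  Term 0 contributes -3 + 0 · 4 = -3
  Term 1 contributes 6 + 1 · 4 = 10
  Term 2 contributes -2 + 2 · 4 = 6
  Term 3 contributes 0 + 3 · 4 = 12
  Term 4 contributes 5 + 4 · 4 = 21
p(4) = ⊕ of these = min[-3, 10, 6, 12, 21] = -3.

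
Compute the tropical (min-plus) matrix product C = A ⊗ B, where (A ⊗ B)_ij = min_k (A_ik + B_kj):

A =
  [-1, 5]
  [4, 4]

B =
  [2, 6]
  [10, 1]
A ⊗ B =
  [1, 5]
  [6, 5]

Apply the min-plus product entry-by-entry:
  C[0][0] = min over k of (A[0][0] + B[0][0] = -1 + 2 = 1, A[0][1] + B[1][0] = 5 + 10 = 15) = 1 (attained at k = 0)
  C[0][1] = min over k of (A[0][0] + B[0][1] = -1 + 6 = 5, A[0][1] + B[1][1] = 5 + 1 = 6) = 5 (attained at k = 0)
  C[1][0] = min over k of (A[1][0] + B[0][0] = 4 + 2 = 6, A[1][1] + B[1][0] = 4 + 10 = 14) = 6 (attained at k = 0)
  C[1][1] = min over k of (A[1][0] + B[0][1] = 4 + 6 = 10, A[1][1] + B[1][1] = 4 + 1 = 5) = 5 (attained at k = 1)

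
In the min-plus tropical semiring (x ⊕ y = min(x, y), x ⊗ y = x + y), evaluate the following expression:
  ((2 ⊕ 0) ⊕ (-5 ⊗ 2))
((2 ⊕ 0) ⊕ (-5 ⊗ 2)) = -3

Expand innermost to outermost. Recall ⊕ takes the minimum of its arguments and ⊗ takes their sum. Working out the expression ((2 ⊕ 0) ⊕ (-5 ⊗ 2)) gives -3.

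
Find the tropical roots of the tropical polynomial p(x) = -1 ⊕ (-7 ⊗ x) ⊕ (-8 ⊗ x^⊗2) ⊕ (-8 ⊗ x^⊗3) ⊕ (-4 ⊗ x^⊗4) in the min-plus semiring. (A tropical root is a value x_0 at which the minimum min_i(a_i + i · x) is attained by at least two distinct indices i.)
Roots: {-4, 0, 1, 6}

Each tropical root is a break point of the lower envelope of the lines y = a_i + i · x (there are 5 lines, with slopes 0, 1, ..., 4). Only the lines that attain the minimum somewhere contribute to roots; other lines are dominated. Here the surviving (envelope) indices are i = 4, i = 3, i = 2, i = 1, i = 0.
Intersections between consecutive envelope lines give the roots: for adjacent envelope indices i < j the intersection is x = (a_i − a_j) / (j − i). Reading off the sorted break points: {-4, 0, 1, 6}.
Verification: at each break x_0, at least two indices attain the minimum of min_i(a_i + i · x_0).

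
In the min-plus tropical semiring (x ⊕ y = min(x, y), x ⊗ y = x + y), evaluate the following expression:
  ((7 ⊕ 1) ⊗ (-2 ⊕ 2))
((7 ⊕ 1) ⊗ (-2 ⊕ 2)) = -1

Expand innermost to outermost. Recall ⊕ takes the minimum of its arguments and ⊗ takes their sum. Working out the expression ((7 ⊕ 1) ⊗ (-2 ⊕ 2)) gives -1.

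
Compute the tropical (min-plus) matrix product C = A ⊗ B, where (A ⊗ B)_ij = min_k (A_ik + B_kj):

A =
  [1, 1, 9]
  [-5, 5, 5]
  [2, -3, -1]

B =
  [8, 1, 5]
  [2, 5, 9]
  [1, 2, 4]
A ⊗ B =
  [3, 2, 6]
  [3, -4, 0]
  [-1, 1, 3]

Apply the min-plus product entry-by-entry:
  C[0][0] = min over k of (A[0][0] + B[0][0] = 1 + 8 = 9, A[0][1] + B[1][0] = 1 + 2 = 3, A[0][2] + B[2][0] = 9 + 1 = 10) = 3 (attained at k = 1)
  C[0][1] = min over k of (A[0][0] + B[0][1] = 1 + 1 = 2, A[0][1] + B[1][1] = 1 + 5 = 6, A[0][2] + B[2][1] = 9 + 2 = 11) = 2 (attained at k = 0)
  C[0][2] = min over k of (A[0][0] + B[0][2] = 1 + 5 = 6, A[0][1] + B[1][2] = 1 + 9 = 10, A[0][2] + B[2][2] = 9 + 4 = 13) = 6 (attained at k = 0)
  C[1][0] = min over k of (A[1][0] + B[0][0] = -5 + 8 = 3, A[1][1] + B[1][0] = 5 + 2 = 7, A[1][2] + B[2][0] = 5 + 1 = 6) = 3 (attained at k = 0)
  C[1][1] = min over k of (A[1][0] + B[0][1] = -5 + 1 = -4, A[1][1] + B[1][1] = 5 + 5 = 10, A[1][2] + B[2][1] = 5 + 2 = 7) = -4 (attained at k = 0)
  C[1][2] = min over k of (A[1][0] + B[0][2] = -5 + 5 = 0, A[1][1] + B[1][2] = 5 + 9 = 14, A[1][2] + B[2][2] = 5 + 4 = 9) = 0 (attained at k = 0)
  C[2][0] = min over k of (A[2][0] + B[0][0] = 2 + 8 = 10, A[2][1] + B[1][0] = -3 + 2 = -1, A[2][2] + B[2][0] = -1 + 1 = 0) = -1 (attained at k = 1)
  C[2][1] = min over k of (A[2][0] + B[0][1] = 2 + 1 = 3, A[2][1] + B[1][1] = -3 + 5 = 2, A[2][2] + B[2][1] = -1 + 2 = 1) = 1 (attained at k = 2)
  C[2][2] = min over k of (A[2][0] + B[0][2] = 2 + 5 = 7, A[2][1] + B[1][2] = -3 + 9 = 6, A[2][2] + B[2][2] = -1 + 4 = 3) = 3 (attained at k = 2)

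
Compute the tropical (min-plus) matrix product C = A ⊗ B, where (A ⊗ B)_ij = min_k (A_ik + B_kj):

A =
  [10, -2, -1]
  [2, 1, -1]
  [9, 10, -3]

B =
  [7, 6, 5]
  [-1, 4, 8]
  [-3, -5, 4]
A ⊗ B =
  [-4, -6, 3]
  [-4, -6, 3]
  [-6, -8, 1]

Apply the min-plus product entry-by-entry:
  C[0][0] = min over k of (A[0][0] + B[0][0] = 10 + 7 = 17, A[0][1] + B[1][0] = -2 + -1 = -3, A[0][2] + B[2][0] = -1 + -3 = -4) = -4 (attained at k = 2)
  C[0][1] = min over k of (A[0][0] + B[0][1] = 10 + 6 = 16, A[0][1] + B[1][1] = -2 + 4 = 2, A[0][2] + B[2][1] = -1 + -5 = -6) = -6 (attained at k = 2)
  C[0][2] = min over k of (A[0][0] + B[0][2] = 10 + 5 = 15, A[0][1] + B[1][2] = -2 + 8 = 6, A[0][2] + B[2][2] = -1 + 4 = 3) = 3 (attained at k = 2)
  C[1][0] = min over k of (A[1][0] + B[0][0] = 2 + 7 = 9, A[1][1] + B[1][0] = 1 + -1 = 0, A[1][2] + B[2][0] = -1 + -3 = -4) = -4 (attained at k = 2)
  C[1][1] = min over k of (A[1][0] + B[0][1] = 2 + 6 = 8, A[1][1] + B[1][1] = 1 + 4 = 5, A[1][2] + B[2][1] = -1 + -5 = -6) = -6 (attained at k = 2)
  C[1][2] = min over k of (A[1][0] + B[0][2] = 2 + 5 = 7, A[1][1] + B[1][2] = 1 + 8 = 9, A[1][2] + B[2][2] = -1 + 4 = 3) = 3 (attained at k = 2)
  C[2][0] = min over k of (A[2][0] + B[0][0] = 9 + 7 = 16, A[2][1] + B[1][0] = 10 + -1 = 9, A[2][2] + B[2][0] = -3 + -3 = -6) = -6 (attained at k = 2)
  C[2][1] = min over k of (A[2][0] + B[0][1] = 9 + 6 = 15, A[2][1] + B[1][1] = 10 + 4 = 14, A[2][2] + B[2][1] = -3 + -5 = -8) = -8 (attained at k = 2)
  C[2][2] = min over k of (A[2][0] + B[0][2] = 9 + 5 = 14, A[2][1] + B[1][2] = 10 + 8 = 18, A[2][2] + B[2][2] = -3 + 4 = 1) = 1 (attained at k = 2)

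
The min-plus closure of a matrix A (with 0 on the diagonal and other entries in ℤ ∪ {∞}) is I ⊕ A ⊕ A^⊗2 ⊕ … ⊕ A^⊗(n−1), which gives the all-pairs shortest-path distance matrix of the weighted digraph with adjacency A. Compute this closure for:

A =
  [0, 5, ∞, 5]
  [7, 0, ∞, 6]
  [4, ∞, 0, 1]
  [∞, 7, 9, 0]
Closure =
  [0, 5, 14, 5]
  [7, 0, 15, 6]
  [4, 8, 0, 1]
  [13, 7, 9, 0]

This is the Floyd-Warshall all-pairs shortest-path computation. For each intermediate vertex k = 0, 1, …, 3, update dist[i][j] ← min(dist[i][j], dist[i][k] + dist[k][j]). The final matrix gives, for each (i, j), the minimum total weight of any directed path from i to j (possibly empty when i = j).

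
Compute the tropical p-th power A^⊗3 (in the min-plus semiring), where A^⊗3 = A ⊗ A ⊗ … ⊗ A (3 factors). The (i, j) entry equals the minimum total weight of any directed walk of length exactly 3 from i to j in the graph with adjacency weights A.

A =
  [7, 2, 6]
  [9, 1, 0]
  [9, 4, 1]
A^⊗3 =
  [11, 4, 3]
  [10, 3, 2]
  [11, 6, 3]

Each entry (A^⊗3)_ij equals the minimum over all length-3 walks i = v_0 → v_1 → … → v_3 = j of Σ_t A[v_t][v_{t+1}]. For example, for (i, j) = (0, 2) we minimise over 9 possible intermediate vertex sequences; the minimum is 3, attained along the walk 0 → 1 → 1 → 2.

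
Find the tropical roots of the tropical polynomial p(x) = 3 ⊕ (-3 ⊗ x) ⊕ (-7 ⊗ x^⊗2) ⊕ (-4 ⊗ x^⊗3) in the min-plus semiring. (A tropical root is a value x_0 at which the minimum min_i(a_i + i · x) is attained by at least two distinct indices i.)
Roots: {-3, 4, 6}

Each tropical root is a break point of the lower envelope of the lines y = a_i + i · x (there are 4 lines, with slopes 0, 1, ..., 3). Only the lines that attain the minimum somewhere contribute to roots; other lines are dominated. Here the surviving (envelope) indices are i = 3, i = 2, i = 1, i = 0.
Intersections between consecutive envelope lines give the roots: for adjacent envelope indices i < j the intersection is x = (a_i − a_j) / (j − i). Reading off the sorted break points: {-3, 4, 6}.
Verification: at each break x_0, at least two indices attain the minimum of min_i(a_i + i · x_0).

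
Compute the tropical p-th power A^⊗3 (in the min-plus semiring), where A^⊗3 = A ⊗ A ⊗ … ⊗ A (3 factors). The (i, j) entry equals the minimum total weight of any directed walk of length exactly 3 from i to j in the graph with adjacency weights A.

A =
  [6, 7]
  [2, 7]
A^⊗3 =
  [15, 16]
  [11, 15]

Each entry (A^⊗3)_ij equals the minimum over all length-3 walks i = v_0 → v_1 → … → v_3 = j of Σ_t A[v_t][v_{t+1}]. For example, for (i, j) = (0, 1) we minimise over 4 possible intermediate vertex sequences; the minimum is 16, attained along the walk 0 → 1 → 0 → 1.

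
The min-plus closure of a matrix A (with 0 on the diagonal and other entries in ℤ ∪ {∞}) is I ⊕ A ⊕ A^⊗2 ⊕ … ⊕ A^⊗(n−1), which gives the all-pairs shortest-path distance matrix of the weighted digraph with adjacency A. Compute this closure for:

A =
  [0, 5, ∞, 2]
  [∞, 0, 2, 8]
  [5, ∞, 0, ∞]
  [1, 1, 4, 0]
Closure =
  [0, 3, 5, 2]
  [7, 0, 2, 8]
  [5, 8, 0, 7]
  [1, 1, 3, 0]

This is the Floyd-Warshall all-pairs shortest-path computation. For each intermediate vertex k = 0, 1, …, 3, update dist[i][j] ← min(dist[i][j], dist[i][k] + dist[k][j]). The final matrix gives, for each (i, j), the minimum total weight of any directed path from i to j (possibly empty when i = j).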